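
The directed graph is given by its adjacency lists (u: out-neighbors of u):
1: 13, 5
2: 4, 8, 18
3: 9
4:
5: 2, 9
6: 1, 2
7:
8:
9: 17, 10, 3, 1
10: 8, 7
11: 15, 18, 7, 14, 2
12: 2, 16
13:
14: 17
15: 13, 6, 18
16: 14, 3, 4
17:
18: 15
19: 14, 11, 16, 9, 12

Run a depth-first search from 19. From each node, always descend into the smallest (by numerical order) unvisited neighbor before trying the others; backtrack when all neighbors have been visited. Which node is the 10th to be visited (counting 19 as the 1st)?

6

Visit 19
19 → 9
9 → 1
1 → 5
5 → 2
2 → 4
2 → 8
2 → 18
18 → 15
15 → 6
15 → 13
9 → 3
9 → 10
10 → 7
9 → 17
19 → 11
11 → 14
19 → 12
12 → 16

Visit order: 19, 9, 1, 5, 2, 4, 8, 18, 15, 6, 13, 3, 10, 7, 17, 11, 14, 12, 16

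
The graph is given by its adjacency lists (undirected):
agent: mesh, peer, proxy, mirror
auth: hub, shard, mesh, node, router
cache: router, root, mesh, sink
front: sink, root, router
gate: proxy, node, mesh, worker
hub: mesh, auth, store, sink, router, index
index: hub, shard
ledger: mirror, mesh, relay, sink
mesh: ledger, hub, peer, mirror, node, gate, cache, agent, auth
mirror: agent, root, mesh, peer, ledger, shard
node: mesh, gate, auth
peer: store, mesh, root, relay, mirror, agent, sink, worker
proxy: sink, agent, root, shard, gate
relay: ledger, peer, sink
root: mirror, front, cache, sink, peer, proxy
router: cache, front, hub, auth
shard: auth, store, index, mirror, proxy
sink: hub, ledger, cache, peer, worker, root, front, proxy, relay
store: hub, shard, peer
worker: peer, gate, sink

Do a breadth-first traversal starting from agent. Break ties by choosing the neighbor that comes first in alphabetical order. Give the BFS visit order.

agent → mesh → mirror → peer → proxy → auth → cache → gate → hub → ledger → node → root → shard → relay → sink → store → worker → router → index → front

Visit agent; enqueue mesh, mirror, peer, proxy → queue [mesh, mirror, peer, proxy]
Visit mesh; enqueue auth, cache, gate, hub, ledger, node → queue [mirror, peer, proxy, auth, cache, gate, hub, ledger, node]
Visit mirror; enqueue root, shard → queue [peer, proxy, auth, cache, gate, hub, ledger, node, root, shard]
Visit peer; enqueue relay, sink, store, worker → queue [proxy, auth, cache, gate, hub, ledger, node, root, shard, relay, sink, store, worker]
Visit proxy → queue [auth, cache, gate, hub, ledger, node, root, shard, relay, sink, store, worker]
Visit auth; enqueue router → queue [cache, gate, hub, ledger, node, root, shard, relay, sink, store, worker, router]
Visit cache → queue [gate, hub, ledger, node, root, shard, relay, sink, store, worker, router]
Visit gate → queue [hub, ledger, node, root, shard, relay, sink, store, worker, router]
Visit hub; enqueue index → queue [ledger, node, root, shard, relay, sink, store, worker, router, index]
Visit ledger → queue [node, root, shard, relay, sink, store, worker, router, index]
Visit node → queue [root, shard, relay, sink, store, worker, router, index]
Visit root; enqueue front → queue [shard, relay, sink, store, worker, router, index, front]
Visit shard → queue [relay, sink, store, worker, router, index, front]
Visit relay → queue [sink, store, worker, router, index, front]
Visit sink → queue [store, worker, router, index, front]
Visit store → queue [worker, router, index, front]
Visit worker → queue [router, index, front]
Visit router → queue [index, front]
Visit index → queue [front]
Visit front → queue []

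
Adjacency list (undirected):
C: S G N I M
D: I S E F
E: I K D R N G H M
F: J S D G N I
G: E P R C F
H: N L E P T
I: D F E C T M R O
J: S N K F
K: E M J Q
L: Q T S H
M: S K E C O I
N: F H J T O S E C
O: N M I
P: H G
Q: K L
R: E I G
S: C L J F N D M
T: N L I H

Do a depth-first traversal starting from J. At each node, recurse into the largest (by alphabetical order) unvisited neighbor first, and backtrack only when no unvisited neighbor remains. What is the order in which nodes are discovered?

J → S → N → T → L → Q → K → M → O → I → R → G → P → H → E → D → F → C

Visit J
J → S
S → N
N → T
T → L
L → Q
Q → K
K → M
M → O
O → I
I → R
R → G
G → P
P → H
H → E
E → D
D → F
G → C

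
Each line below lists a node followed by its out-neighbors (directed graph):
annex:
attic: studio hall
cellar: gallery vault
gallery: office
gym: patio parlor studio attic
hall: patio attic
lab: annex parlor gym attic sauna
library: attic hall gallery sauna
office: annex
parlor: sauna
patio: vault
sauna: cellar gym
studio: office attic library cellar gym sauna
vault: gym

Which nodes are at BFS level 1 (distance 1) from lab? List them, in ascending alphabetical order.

annex, attic, gym, parlor, sauna

Level 0: lab
Level 1: annex, attic, gym, parlor, sauna
Level 2: cellar, hall, patio, studio
Level 3: gallery, library, office, vault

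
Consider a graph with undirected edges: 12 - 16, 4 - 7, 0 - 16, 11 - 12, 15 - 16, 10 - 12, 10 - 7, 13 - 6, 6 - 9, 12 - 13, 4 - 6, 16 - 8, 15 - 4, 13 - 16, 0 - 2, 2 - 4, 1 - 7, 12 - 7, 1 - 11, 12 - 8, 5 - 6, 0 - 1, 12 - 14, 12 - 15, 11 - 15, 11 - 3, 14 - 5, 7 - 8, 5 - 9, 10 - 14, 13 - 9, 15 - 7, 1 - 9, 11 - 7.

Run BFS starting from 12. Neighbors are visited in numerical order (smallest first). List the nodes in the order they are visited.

Visit 12; enqueue 7, 8, 10, 11, 13, 14, 15, 16 → queue [7, 8, 10, 11, 13, 14, 15, 16]
Visit 7; enqueue 1, 4 → queue [8, 10, 11, 13, 14, 15, 16, 1, 4]
Visit 8 → queue [10, 11, 13, 14, 15, 16, 1, 4]
Visit 10 → queue [11, 13, 14, 15, 16, 1, 4]
Visit 11; enqueue 3 → queue [13, 14, 15, 16, 1, 4, 3]
Visit 13; enqueue 6, 9 → queue [14, 15, 16, 1, 4, 3, 6, 9]
Visit 14; enqueue 5 → queue [15, 16, 1, 4, 3, 6, 9, 5]
Visit 15 → queue [16, 1, 4, 3, 6, 9, 5]
Visit 16; enqueue 0 → queue [1, 4, 3, 6, 9, 5, 0]
Visit 1 → queue [4, 3, 6, 9, 5, 0]
Visit 4; enqueue 2 → queue [3, 6, 9, 5, 0, 2]
Visit 3 → queue [6, 9, 5, 0, 2]
Visit 6 → queue [9, 5, 0, 2]
Visit 9 → queue [5, 0, 2]
Visit 5 → queue [0, 2]
Visit 0 → queue [2]
Visit 2 → queue []

12, 7, 8, 10, 11, 13, 14, 15, 16, 1, 4, 3, 6, 9, 5, 0, 2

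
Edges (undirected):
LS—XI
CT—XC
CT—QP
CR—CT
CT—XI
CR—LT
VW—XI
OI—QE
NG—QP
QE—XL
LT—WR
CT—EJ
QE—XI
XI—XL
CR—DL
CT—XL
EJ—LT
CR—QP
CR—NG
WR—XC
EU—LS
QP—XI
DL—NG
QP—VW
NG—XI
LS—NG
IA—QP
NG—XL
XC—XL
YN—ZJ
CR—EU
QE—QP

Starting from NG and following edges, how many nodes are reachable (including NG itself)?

17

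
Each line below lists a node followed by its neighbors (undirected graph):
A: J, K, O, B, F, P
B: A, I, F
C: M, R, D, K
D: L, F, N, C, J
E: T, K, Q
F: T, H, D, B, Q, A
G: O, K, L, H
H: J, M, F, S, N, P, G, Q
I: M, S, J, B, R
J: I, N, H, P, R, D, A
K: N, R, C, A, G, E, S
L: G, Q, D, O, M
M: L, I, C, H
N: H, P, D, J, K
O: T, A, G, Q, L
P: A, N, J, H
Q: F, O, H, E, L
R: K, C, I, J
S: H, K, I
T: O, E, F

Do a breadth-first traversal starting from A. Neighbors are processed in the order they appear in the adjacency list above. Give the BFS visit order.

Visit A; enqueue J, K, O, B, F, P → queue [J, K, O, B, F, P]
Visit J; enqueue I, N, H, R, D → queue [K, O, B, F, P, I, N, H, R, D]
Visit K; enqueue C, G, E, S → queue [O, B, F, P, I, N, H, R, D, C, G, E, S]
Visit O; enqueue T, Q, L → queue [B, F, P, I, N, H, R, D, C, G, E, S, T, Q, L]
Visit B → queue [F, P, I, N, H, R, D, C, G, E, S, T, Q, L]
Visit F → queue [P, I, N, H, R, D, C, G, E, S, T, Q, L]
Visit P → queue [I, N, H, R, D, C, G, E, S, T, Q, L]
Visit I; enqueue M → queue [N, H, R, D, C, G, E, S, T, Q, L, M]
Visit N → queue [H, R, D, C, G, E, S, T, Q, L, M]
Visit H → queue [R, D, C, G, E, S, T, Q, L, M]
Visit R → queue [D, C, G, E, S, T, Q, L, M]
Visit D → queue [C, G, E, S, T, Q, L, M]
Visit C → queue [G, E, S, T, Q, L, M]
Visit G → queue [E, S, T, Q, L, M]
Visit E → queue [S, T, Q, L, M]
Visit S → queue [T, Q, L, M]
Visit T → queue [Q, L, M]
Visit Q → queue [L, M]
Visit L → queue [M]
Visit M → queue []

A, J, K, O, B, F, P, I, N, H, R, D, C, G, E, S, T, Q, L, M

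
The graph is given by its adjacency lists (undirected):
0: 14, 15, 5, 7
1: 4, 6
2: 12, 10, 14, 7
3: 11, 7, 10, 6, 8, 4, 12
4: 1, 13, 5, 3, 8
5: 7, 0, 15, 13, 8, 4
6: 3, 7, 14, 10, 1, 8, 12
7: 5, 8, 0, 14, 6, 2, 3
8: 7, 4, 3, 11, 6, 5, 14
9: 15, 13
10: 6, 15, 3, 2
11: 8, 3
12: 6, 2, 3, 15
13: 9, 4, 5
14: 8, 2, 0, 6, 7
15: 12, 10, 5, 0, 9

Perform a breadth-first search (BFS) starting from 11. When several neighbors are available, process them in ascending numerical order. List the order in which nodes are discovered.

11 -> 3 -> 8 -> 4 -> 6 -> 7 -> 10 -> 12 -> 5 -> 14 -> 1 -> 13 -> 0 -> 2 -> 15 -> 9

Visit 11; enqueue 3, 8 → queue [3, 8]
Visit 3; enqueue 4, 6, 7, 10, 12 → queue [8, 4, 6, 7, 10, 12]
Visit 8; enqueue 5, 14 → queue [4, 6, 7, 10, 12, 5, 14]
Visit 4; enqueue 1, 13 → queue [6, 7, 10, 12, 5, 14, 1, 13]
Visit 6 → queue [7, 10, 12, 5, 14, 1, 13]
Visit 7; enqueue 0, 2 → queue [10, 12, 5, 14, 1, 13, 0, 2]
Visit 10; enqueue 15 → queue [12, 5, 14, 1, 13, 0, 2, 15]
Visit 12 → queue [5, 14, 1, 13, 0, 2, 15]
Visit 5 → queue [14, 1, 13, 0, 2, 15]
Visit 14 → queue [1, 13, 0, 2, 15]
Visit 1 → queue [13, 0, 2, 15]
Visit 13; enqueue 9 → queue [0, 2, 15, 9]
Visit 0 → queue [2, 15, 9]
Visit 2 → queue [15, 9]
Visit 15 → queue [9]
Visit 9 → queue []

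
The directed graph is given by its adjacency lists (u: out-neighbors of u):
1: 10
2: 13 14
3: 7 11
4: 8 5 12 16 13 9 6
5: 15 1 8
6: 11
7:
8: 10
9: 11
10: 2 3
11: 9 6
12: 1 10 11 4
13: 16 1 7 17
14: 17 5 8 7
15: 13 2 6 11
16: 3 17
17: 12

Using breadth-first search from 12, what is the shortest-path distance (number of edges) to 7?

3

Level 0: 12
Level 1: 1, 4, 10, 11
Level 2: 2, 3, 5, 6, 8, 9, 13, 16
Level 3: 7, 14, 15, 17
7 first appears at level 3.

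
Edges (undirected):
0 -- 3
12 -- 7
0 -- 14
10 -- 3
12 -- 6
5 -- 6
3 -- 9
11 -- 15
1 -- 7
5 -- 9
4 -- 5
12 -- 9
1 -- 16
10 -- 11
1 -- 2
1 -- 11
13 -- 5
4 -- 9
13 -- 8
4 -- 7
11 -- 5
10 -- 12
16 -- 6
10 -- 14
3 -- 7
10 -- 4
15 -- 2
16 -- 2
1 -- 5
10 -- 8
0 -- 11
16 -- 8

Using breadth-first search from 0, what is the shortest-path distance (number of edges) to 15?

2

Level 0: 0
Level 1: 3, 11, 14
Level 2: 1, 5, 7, 9, 10, 15
Level 3: 2, 4, 6, 8, 12, 13, 16
15 first appears at level 2.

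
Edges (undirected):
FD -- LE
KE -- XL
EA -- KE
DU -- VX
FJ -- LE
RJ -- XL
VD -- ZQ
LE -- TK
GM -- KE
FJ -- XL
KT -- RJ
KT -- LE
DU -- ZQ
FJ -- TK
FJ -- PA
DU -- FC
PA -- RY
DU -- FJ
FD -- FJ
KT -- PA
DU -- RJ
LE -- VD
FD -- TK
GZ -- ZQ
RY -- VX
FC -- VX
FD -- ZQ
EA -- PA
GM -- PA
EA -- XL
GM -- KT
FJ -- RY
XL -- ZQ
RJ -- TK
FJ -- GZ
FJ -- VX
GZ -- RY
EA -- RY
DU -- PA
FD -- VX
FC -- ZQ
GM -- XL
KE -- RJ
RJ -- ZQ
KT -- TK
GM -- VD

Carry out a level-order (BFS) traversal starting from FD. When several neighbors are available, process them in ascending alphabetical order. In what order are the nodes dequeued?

FD -> FJ -> LE -> TK -> VX -> ZQ -> DU -> GZ -> PA -> RY -> XL -> KT -> VD -> RJ -> FC -> EA -> GM -> KE

Visit FD; enqueue FJ, LE, TK, VX, ZQ → queue [FJ, LE, TK, VX, ZQ]
Visit FJ; enqueue DU, GZ, PA, RY, XL → queue [LE, TK, VX, ZQ, DU, GZ, PA, RY, XL]
Visit LE; enqueue KT, VD → queue [TK, VX, ZQ, DU, GZ, PA, RY, XL, KT, VD]
Visit TK; enqueue RJ → queue [VX, ZQ, DU, GZ, PA, RY, XL, KT, VD, RJ]
Visit VX; enqueue FC → queue [ZQ, DU, GZ, PA, RY, XL, KT, VD, RJ, FC]
Visit ZQ → queue [DU, GZ, PA, RY, XL, KT, VD, RJ, FC]
Visit DU → queue [GZ, PA, RY, XL, KT, VD, RJ, FC]
Visit GZ → queue [PA, RY, XL, KT, VD, RJ, FC]
Visit PA; enqueue EA, GM → queue [RY, XL, KT, VD, RJ, FC, EA, GM]
Visit RY → queue [XL, KT, VD, RJ, FC, EA, GM]
Visit XL; enqueue KE → queue [KT, VD, RJ, FC, EA, GM, KE]
Visit KT → queue [VD, RJ, FC, EA, GM, KE]
Visit VD → queue [RJ, FC, EA, GM, KE]
Visit RJ → queue [FC, EA, GM, KE]
Visit FC → queue [EA, GM, KE]
Visit EA → queue [GM, KE]
Visit GM → queue [KE]
Visit KE → queue []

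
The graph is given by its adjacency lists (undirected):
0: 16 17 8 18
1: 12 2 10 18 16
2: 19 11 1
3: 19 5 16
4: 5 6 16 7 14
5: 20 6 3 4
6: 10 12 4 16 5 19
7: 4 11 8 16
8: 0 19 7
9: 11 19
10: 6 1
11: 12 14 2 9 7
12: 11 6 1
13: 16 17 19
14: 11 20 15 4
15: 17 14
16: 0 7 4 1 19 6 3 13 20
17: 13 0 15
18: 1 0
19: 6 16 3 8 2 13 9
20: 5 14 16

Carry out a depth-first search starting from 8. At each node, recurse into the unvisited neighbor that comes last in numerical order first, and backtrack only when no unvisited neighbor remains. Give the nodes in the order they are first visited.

Visit 8
8 → 19
19 → 16
16 → 20
20 → 14
14 → 15
15 → 17
17 → 13
17 → 0
0 → 18
18 → 1
1 → 12
12 → 11
11 → 9
11 → 7
7 → 4
4 → 6
6 → 10
6 → 5
5 → 3
11 → 2

8 19 16 20 14 15 17 13 0 18 1 12 11 9 7 4 6 10 5 3 2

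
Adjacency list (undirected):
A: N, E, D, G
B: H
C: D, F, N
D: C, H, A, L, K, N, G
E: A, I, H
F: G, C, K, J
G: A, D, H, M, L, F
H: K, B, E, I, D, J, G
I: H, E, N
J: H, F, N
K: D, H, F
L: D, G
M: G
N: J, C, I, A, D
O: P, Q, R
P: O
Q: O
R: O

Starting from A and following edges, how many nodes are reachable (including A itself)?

BFS from A visits: A, N, G, E, D, J, I, C, M, L, H, F, K, B
Reachable nodes: 14 of 18 total.

14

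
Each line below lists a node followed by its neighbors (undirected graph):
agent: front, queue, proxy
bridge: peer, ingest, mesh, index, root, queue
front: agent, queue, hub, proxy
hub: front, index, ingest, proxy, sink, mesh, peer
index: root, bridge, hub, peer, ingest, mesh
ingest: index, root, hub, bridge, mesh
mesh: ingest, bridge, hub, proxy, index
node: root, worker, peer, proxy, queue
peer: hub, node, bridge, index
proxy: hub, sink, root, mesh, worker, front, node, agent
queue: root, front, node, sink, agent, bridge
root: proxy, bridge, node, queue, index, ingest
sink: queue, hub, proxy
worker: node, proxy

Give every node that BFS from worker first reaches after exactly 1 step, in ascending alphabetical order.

node, proxy

Level 0: worker
Level 1: node, proxy
Level 2: agent, front, hub, mesh, peer, queue, root, sink
Level 3: bridge, index, ingest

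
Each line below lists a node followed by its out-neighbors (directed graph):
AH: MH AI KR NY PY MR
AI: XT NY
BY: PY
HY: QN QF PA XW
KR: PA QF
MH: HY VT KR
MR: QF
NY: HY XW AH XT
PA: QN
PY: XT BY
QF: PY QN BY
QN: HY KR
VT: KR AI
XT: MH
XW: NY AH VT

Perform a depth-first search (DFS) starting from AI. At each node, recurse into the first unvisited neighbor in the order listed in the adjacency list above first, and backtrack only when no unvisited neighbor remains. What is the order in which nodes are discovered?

AI → XT → MH → HY → QN → KR → PA → QF → PY → BY → XW → NY → AH → MR → VT

Visit AI
AI → XT
XT → MH
MH → HY
HY → QN
QN → KR
KR → PA
KR → QF
QF → PY
PY → BY
HY → XW
XW → NY
NY → AH
AH → MR
XW → VT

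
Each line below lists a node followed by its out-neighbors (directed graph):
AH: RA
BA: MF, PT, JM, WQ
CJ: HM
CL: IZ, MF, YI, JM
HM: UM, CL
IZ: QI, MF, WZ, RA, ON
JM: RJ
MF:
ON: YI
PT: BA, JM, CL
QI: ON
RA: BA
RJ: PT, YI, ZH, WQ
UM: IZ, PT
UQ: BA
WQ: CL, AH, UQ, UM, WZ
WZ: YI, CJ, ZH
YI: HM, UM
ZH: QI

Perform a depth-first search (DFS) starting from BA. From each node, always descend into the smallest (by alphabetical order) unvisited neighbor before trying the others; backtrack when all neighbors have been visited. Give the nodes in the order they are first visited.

Visit BA
BA → JM
JM → RJ
RJ → PT
PT → CL
CL → IZ
IZ → MF
IZ → ON
ON → YI
YI → HM
HM → UM
IZ → QI
IZ → RA
IZ → WZ
WZ → CJ
WZ → ZH
RJ → WQ
WQ → AH
WQ → UQ

BA JM RJ PT CL IZ MF ON YI HM UM QI RA WZ CJ ZH WQ AH UQ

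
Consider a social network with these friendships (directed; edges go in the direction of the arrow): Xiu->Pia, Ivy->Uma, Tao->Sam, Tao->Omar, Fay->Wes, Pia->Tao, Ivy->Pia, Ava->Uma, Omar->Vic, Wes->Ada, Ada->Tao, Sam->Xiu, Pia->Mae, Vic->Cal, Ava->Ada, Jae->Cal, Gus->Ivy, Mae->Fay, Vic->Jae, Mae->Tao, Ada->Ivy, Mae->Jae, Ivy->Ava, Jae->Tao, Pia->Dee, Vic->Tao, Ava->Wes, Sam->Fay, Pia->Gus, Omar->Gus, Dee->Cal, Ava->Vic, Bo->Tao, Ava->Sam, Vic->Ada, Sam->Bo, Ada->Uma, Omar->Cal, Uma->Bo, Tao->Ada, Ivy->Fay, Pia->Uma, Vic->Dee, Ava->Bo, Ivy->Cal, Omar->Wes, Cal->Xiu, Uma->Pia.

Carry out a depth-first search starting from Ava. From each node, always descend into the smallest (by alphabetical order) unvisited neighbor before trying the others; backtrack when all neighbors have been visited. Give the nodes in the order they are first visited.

Ava, Ada, Ivy, Cal, Xiu, Pia, Dee, Gus, Mae, Fay, Wes, Jae, Tao, Omar, Vic, Sam, Bo, Uma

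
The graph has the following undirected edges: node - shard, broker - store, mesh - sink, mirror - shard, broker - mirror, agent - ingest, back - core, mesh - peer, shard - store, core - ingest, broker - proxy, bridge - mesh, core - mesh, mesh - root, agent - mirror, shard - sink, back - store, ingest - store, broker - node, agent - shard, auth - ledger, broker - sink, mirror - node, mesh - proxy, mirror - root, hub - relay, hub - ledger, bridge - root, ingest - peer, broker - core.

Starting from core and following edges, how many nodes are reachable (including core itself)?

15

BFS from core visits: core, mesh, ingest, broker, back, sink, root, proxy, peer, bridge, store, agent, node, mirror, shard
Reachable nodes: 15 of 19 total.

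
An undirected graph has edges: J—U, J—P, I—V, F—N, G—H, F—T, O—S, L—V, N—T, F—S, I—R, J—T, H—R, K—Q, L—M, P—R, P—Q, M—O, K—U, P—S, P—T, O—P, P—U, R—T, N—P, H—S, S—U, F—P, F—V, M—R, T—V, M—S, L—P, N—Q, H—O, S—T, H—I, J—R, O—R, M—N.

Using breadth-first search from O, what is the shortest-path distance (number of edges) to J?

2

Level 0: O
Level 1: H, M, P, R, S
Level 2: F, G, I, J, L, N, Q, T, U
Level 3: K, V
J first appears at level 2.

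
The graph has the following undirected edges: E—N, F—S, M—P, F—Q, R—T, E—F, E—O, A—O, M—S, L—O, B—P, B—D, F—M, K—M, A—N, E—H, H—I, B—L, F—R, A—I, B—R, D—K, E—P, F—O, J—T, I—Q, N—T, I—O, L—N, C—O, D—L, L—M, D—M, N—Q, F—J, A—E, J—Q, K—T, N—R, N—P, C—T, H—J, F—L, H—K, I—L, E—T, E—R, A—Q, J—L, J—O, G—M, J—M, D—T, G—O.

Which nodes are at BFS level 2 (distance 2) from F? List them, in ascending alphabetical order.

A, B, C, D, G, H, I, K, N, P, T

Level 0: F
Level 1: E, J, L, M, O, Q, R, S
Level 2: A, B, C, D, G, H, I, K, N, P, T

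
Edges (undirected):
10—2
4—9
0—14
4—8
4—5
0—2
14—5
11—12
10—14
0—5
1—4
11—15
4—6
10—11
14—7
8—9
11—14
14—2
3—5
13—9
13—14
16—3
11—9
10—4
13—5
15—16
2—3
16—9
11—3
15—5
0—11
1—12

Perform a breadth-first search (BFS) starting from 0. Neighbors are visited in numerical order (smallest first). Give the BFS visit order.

0, 2, 5, 11, 14, 3, 10, 4, 13, 15, 9, 12, 7, 16, 1, 6, 8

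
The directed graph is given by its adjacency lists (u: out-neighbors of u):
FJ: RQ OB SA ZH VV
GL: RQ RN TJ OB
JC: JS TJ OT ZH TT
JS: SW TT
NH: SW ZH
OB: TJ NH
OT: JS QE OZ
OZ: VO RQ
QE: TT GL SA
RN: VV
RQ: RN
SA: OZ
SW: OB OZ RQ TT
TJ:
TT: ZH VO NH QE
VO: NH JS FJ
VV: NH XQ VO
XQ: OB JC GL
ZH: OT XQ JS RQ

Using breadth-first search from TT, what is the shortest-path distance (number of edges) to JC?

3

Level 0: TT
Level 1: NH, QE, VO, ZH
Level 2: FJ, GL, JS, OT, RQ, SA, SW, XQ
Level 3: JC, OB, OZ, RN, TJ, VV
JC first appears at level 3.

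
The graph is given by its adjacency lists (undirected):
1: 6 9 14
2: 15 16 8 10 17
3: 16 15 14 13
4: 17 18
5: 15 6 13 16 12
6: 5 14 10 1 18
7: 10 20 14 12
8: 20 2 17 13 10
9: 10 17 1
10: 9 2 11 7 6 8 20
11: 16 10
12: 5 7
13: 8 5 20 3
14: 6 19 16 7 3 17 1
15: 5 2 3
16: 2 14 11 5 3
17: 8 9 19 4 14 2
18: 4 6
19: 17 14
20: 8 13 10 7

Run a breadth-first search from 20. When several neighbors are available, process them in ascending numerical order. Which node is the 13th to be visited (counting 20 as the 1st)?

Visit 20; enqueue 7, 8, 10, 13 → queue [7, 8, 10, 13]
Visit 7; enqueue 12, 14 → queue [8, 10, 13, 12, 14]
Visit 8; enqueue 2, 17 → queue [10, 13, 12, 14, 2, 17]
Visit 10; enqueue 6, 9, 11 → queue [13, 12, 14, 2, 17, 6, 9, 11]
Visit 13; enqueue 3, 5 → queue [12, 14, 2, 17, 6, 9, 11, 3, 5]
Visit 12 → queue [14, 2, 17, 6, 9, 11, 3, 5]
Visit 14; enqueue 1, 16, 19 → queue [2, 17, 6, 9, 11, 3, 5, 1, 16, 19]
Visit 2; enqueue 15 → queue [17, 6, 9, 11, 3, 5, 1, 16, 19, 15]
Visit 17; enqueue 4 → queue [6, 9, 11, 3, 5, 1, 16, 19, 15, 4]
Visit 6; enqueue 18 → queue [9, 11, 3, 5, 1, 16, 19, 15, 4, 18]
Visit 9 → queue [11, 3, 5, 1, 16, 19, 15, 4, 18]
Visit 11 → queue [3, 5, 1, 16, 19, 15, 4, 18]
Visit 3 → queue [5, 1, 16, 19, 15, 4, 18]
Visit 5 → queue [1, 16, 19, 15, 4, 18]
Visit 1 → queue [16, 19, 15, 4, 18]
Visit 16 → queue [19, 15, 4, 18]
Visit 19 → queue [15, 4, 18]
Visit 15 → queue [4, 18]
Visit 4 → queue [18]
Visit 18 → queue []

Visit order: 20, 7, 8, 10, 13, 12, 14, 2, 17, 6, 9, 11, 3, 5, 1, 16, 19, 15, 4, 18

3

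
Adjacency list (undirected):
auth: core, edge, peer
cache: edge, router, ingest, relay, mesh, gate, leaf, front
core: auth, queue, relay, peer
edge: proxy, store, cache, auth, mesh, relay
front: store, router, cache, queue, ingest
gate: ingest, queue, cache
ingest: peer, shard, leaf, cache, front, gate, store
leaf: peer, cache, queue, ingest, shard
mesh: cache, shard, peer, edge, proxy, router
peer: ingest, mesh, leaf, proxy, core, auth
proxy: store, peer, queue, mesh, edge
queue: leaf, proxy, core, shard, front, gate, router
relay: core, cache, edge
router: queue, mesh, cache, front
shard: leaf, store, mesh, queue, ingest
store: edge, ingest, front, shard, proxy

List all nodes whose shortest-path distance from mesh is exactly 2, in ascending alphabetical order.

Level 0: mesh
Level 1: cache, edge, peer, proxy, router, shard
Level 2: auth, core, front, gate, ingest, leaf, queue, relay, store

auth, core, front, gate, ingest, leaf, queue, relay, store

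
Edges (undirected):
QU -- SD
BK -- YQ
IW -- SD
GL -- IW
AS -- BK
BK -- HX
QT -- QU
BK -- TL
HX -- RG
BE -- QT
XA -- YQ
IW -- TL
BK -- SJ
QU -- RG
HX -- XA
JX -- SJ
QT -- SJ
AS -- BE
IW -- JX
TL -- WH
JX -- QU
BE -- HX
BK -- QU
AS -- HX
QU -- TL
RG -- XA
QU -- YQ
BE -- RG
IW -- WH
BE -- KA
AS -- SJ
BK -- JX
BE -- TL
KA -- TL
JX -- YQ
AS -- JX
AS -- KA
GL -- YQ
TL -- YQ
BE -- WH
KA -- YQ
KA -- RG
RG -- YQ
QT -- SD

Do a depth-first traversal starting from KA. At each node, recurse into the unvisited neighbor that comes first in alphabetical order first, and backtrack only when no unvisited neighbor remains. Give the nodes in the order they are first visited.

KA → AS → BE → HX → BK → JX → IW → GL → YQ → QU → QT → SD → SJ → RG → XA → TL → WH

Visit KA
KA → AS
AS → BE
BE → HX
HX → BK
BK → JX
JX → IW
IW → GL
GL → YQ
YQ → QU
QU → QT
QT → SD
QT → SJ
QU → RG
RG → XA
QU → TL
TL → WH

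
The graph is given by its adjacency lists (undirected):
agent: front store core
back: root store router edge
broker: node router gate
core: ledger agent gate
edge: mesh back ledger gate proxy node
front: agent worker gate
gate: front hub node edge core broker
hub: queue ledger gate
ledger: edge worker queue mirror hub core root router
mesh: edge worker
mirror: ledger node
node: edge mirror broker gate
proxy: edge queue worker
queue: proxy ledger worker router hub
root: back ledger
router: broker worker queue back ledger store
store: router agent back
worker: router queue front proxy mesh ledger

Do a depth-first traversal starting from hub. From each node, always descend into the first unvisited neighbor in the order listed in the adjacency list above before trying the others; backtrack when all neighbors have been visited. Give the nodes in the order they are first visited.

Visit hub
hub → queue
queue → proxy
proxy → edge
edge → mesh
mesh → worker
worker → router
router → broker
broker → node
node → mirror
mirror → ledger
ledger → core
core → agent
agent → front
front → gate
agent → store
store → back
back → root

hub, queue, proxy, edge, mesh, worker, router, broker, node, mirror, ledger, core, agent, front, gate, store, back, root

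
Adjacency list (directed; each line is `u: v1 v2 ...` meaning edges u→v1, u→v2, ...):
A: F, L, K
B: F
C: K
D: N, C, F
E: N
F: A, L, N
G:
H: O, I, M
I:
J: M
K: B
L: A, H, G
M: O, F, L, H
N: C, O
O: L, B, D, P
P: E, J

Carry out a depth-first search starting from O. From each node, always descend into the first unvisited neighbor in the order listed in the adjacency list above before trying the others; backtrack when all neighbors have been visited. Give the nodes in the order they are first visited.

O → L → A → F → N → C → K → B → H → I → M → G → D → P → E → J

Visit O
O → L
L → A
A → F
F → N
N → C
C → K
K → B
L → H
H → I
H → M
L → G
O → D
O → P
P → E
P → J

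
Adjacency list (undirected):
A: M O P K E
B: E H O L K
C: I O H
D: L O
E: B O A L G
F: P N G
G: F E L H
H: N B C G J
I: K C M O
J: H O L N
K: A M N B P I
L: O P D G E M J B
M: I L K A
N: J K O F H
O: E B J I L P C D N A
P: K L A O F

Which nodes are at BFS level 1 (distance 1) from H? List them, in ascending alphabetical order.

Level 0: H
Level 1: B, C, G, J, N
Level 2: E, F, I, K, L, O
Level 3: A, D, M, P

B, C, G, J, N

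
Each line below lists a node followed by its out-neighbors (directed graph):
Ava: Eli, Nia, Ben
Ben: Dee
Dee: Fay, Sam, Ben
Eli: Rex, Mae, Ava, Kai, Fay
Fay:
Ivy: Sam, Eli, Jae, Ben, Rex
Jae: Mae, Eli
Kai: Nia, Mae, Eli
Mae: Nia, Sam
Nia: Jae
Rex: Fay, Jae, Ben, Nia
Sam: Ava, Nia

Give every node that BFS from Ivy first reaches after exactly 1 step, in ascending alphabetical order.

Ben, Eli, Jae, Rex, Sam

Level 0: Ivy
Level 1: Ben, Eli, Jae, Rex, Sam
Level 2: Ava, Dee, Fay, Kai, Mae, Nia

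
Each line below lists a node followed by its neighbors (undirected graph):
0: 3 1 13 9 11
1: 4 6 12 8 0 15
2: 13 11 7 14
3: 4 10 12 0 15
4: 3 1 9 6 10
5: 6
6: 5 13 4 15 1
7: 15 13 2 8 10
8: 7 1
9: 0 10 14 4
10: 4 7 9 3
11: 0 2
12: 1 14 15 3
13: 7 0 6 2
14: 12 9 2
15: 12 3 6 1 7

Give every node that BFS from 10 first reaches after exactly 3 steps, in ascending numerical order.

5, 11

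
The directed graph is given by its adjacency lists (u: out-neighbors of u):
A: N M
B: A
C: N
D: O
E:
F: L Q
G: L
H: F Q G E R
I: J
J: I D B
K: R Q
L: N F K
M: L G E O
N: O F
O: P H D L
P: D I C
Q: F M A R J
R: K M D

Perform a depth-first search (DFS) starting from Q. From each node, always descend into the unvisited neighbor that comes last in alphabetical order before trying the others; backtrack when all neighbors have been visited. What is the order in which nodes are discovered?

Q → R → M → O → P → I → J → D → B → A → N → F → L → K → C → H → G → E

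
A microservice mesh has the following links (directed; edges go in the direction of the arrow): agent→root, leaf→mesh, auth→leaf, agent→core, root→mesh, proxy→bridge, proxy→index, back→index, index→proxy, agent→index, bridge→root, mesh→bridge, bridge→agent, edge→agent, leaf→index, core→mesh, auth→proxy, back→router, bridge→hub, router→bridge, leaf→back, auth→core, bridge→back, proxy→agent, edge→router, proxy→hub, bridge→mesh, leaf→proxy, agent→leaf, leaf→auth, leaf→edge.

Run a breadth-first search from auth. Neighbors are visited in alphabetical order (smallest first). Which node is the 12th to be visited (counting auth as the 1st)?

Visit auth; enqueue core, leaf, proxy → queue [core, leaf, proxy]
Visit core; enqueue mesh → queue [leaf, proxy, mesh]
Visit leaf; enqueue back, edge, index → queue [proxy, mesh, back, edge, index]
Visit proxy; enqueue agent, bridge, hub → queue [mesh, back, edge, index, agent, bridge, hub]
Visit mesh → queue [back, edge, index, agent, bridge, hub]
Visit back; enqueue router → queue [edge, index, agent, bridge, hub, router]
Visit edge → queue [index, agent, bridge, hub, router]
Visit index → queue [agent, bridge, hub, router]
Visit agent; enqueue root → queue [bridge, hub, router, root]
Visit bridge → queue [hub, router, root]
Visit hub → queue [router, root]
Visit router → queue [root]
Visit root → queue []

Visit order: auth, core, leaf, proxy, mesh, back, edge, index, agent, bridge, hub, router, root

router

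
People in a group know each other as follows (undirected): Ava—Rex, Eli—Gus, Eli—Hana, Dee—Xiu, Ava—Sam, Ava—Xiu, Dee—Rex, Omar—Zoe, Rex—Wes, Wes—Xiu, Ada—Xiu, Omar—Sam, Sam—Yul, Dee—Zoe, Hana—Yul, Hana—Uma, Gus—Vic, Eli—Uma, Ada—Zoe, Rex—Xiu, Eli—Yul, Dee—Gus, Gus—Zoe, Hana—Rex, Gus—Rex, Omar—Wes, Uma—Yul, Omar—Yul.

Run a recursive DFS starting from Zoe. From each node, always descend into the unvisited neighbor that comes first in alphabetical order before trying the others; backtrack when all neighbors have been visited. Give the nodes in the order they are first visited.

Zoe Ada Xiu Ava Rex Dee Gus Eli Hana Uma Yul Omar Sam Wes Vic

Visit Zoe
Zoe → Ada
Ada → Xiu
Xiu → Ava
Ava → Rex
Rex → Dee
Dee → Gus
Gus → Eli
Eli → Hana
Hana → Uma
Uma → Yul
Yul → Omar
Omar → Sam
Omar → Wes
Gus → Vic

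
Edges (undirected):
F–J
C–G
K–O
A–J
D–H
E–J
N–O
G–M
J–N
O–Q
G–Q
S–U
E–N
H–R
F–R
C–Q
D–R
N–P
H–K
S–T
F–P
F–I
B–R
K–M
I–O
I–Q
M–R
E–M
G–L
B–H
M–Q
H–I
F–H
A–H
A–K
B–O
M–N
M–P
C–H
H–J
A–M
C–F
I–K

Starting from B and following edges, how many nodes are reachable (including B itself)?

BFS from B visits: B, R, O, H, M, F, D, Q, N, K, I, J, C, A, P, G, E, L
Reachable nodes: 18 of 21 total.

18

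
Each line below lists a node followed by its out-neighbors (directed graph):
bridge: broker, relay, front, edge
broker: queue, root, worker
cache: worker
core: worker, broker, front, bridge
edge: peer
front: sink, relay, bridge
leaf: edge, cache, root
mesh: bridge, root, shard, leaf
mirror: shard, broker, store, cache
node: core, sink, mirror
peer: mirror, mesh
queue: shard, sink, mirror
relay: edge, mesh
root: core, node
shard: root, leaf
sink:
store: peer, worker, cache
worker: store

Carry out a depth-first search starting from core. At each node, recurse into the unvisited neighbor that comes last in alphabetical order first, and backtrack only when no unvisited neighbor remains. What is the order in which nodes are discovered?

Visit core
core → worker
worker → store
store → peer
peer → mirror
mirror → shard
shard → root
root → node
node → sink
shard → leaf
leaf → edge
leaf → cache
mirror → broker
broker → queue
peer → mesh
mesh → bridge
bridge → relay
bridge → front

core, worker, store, peer, mirror, shard, root, node, sink, leaf, edge, cache, broker, queue, mesh, bridge, relay, front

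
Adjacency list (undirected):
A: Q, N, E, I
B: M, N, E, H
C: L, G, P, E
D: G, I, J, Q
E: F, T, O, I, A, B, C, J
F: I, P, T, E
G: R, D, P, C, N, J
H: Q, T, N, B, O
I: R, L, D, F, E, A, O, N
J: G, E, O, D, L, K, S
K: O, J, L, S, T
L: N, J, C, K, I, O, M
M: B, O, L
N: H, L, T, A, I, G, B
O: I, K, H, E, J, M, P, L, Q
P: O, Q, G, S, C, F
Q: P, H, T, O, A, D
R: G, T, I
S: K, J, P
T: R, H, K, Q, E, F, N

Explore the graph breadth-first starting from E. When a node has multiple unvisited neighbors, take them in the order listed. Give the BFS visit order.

Visit E; enqueue F, T, O, I, A, B, C, J → queue [F, T, O, I, A, B, C, J]
Visit F; enqueue P → queue [T, O, I, A, B, C, J, P]
Visit T; enqueue R, H, K, Q, N → queue [O, I, A, B, C, J, P, R, H, K, Q, N]
Visit O; enqueue M, L → queue [I, A, B, C, J, P, R, H, K, Q, N, M, L]
Visit I; enqueue D → queue [A, B, C, J, P, R, H, K, Q, N, M, L, D]
Visit A → queue [B, C, J, P, R, H, K, Q, N, M, L, D]
Visit B → queue [C, J, P, R, H, K, Q, N, M, L, D]
Visit C; enqueue G → queue [J, P, R, H, K, Q, N, M, L, D, G]
Visit J; enqueue S → queue [P, R, H, K, Q, N, M, L, D, G, S]
Visit P → queue [R, H, K, Q, N, M, L, D, G, S]
Visit R → queue [H, K, Q, N, M, L, D, G, S]
Visit H → queue [K, Q, N, M, L, D, G, S]
Visit K → queue [Q, N, M, L, D, G, S]
Visit Q → queue [N, M, L, D, G, S]
Visit N → queue [M, L, D, G, S]
Visit M → queue [L, D, G, S]
Visit L → queue [D, G, S]
Visit D → queue [G, S]
Visit G → queue [S]
Visit S → queue []

E, F, T, O, I, A, B, C, J, P, R, H, K, Q, N, M, L, D, G, S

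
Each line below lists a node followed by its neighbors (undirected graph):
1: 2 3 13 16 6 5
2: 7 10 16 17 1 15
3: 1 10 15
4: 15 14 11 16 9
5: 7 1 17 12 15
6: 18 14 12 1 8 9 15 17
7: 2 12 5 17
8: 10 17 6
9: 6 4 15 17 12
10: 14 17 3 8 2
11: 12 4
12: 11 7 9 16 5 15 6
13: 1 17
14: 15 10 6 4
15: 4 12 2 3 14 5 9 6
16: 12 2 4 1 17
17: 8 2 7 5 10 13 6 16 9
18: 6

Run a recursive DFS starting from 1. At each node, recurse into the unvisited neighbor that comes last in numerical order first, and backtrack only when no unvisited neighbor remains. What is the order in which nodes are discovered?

Visit 1
1 → 16
16 → 17
17 → 13
17 → 10
10 → 14
14 → 15
15 → 12
12 → 11
11 → 4
4 → 9
9 → 6
6 → 18
6 → 8
12 → 7
7 → 5
7 → 2
15 → 3

1 16 17 13 10 14 15 12 11 4 9 6 18 8 7 5 2 3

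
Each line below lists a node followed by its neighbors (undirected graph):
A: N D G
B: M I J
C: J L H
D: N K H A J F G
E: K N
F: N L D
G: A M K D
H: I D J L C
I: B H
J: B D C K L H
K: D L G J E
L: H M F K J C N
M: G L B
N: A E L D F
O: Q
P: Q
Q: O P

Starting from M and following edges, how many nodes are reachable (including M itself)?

14

BFS from M visits: M, G, L, B, A, K, D, H, F, J, C, N, I, E
Reachable nodes: 14 of 17 total.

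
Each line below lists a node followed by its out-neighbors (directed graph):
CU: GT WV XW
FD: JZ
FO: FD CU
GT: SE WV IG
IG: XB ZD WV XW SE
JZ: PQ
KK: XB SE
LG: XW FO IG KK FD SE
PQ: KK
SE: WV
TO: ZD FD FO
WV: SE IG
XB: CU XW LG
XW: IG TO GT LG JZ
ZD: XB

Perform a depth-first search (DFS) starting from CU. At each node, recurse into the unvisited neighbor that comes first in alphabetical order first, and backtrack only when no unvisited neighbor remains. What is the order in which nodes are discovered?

Visit CU
CU → GT
GT → IG
IG → SE
SE → WV
IG → XB
XB → LG
LG → FD
FD → JZ
JZ → PQ
PQ → KK
LG → FO
LG → XW
XW → TO
TO → ZD

CU → GT → IG → SE → WV → XB → LG → FD → JZ → PQ → KK → FO → XW → TO → ZD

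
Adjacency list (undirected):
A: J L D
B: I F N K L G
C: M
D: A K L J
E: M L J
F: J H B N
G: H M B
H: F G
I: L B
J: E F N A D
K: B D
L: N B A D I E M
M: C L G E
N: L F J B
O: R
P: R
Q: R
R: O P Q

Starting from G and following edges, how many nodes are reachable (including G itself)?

BFS from G visits: G, M, H, B, L, E, C, F, N, K, I, D, A, J
Reachable nodes: 14 of 18 total.

14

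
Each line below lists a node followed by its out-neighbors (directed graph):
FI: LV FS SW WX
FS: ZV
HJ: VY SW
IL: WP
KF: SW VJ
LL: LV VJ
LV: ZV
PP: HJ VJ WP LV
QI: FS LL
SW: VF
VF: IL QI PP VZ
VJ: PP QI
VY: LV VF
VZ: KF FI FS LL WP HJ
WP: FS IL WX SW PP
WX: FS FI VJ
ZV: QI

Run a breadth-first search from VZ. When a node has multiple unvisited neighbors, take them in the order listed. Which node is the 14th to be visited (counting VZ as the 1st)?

PP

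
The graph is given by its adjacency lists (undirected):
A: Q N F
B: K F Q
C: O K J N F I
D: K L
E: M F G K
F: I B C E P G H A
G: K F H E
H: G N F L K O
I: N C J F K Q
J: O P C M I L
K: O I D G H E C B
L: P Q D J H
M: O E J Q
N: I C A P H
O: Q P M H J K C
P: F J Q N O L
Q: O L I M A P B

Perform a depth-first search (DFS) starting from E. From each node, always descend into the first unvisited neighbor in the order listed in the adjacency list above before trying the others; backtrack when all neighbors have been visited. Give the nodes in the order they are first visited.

E → M → O → Q → L → P → F → I → N → C → K → D → G → H → B → J → A

Visit E
E → M
M → O
O → Q
Q → L
L → P
P → F
F → I
I → N
N → C
C → K
K → D
K → G
G → H
K → B
C → J
N → A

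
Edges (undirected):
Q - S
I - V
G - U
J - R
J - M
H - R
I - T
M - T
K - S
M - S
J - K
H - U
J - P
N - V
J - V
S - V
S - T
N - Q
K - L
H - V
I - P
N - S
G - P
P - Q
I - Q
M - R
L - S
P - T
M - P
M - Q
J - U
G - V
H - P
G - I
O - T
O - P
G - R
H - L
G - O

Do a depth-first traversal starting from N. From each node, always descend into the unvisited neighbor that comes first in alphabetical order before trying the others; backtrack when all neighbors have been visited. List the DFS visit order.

N Q I G O P H L K J M R S T V U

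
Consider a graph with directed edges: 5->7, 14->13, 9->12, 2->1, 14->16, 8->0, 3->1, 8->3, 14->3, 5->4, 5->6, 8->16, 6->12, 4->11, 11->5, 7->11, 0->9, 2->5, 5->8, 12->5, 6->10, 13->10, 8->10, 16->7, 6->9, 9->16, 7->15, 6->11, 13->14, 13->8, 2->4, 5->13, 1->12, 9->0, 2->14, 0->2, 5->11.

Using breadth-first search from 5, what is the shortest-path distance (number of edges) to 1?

Level 0: 5
Level 1: 4, 6, 7, 8, 11, 13
Level 2: 0, 3, 9, 10, 12, 14, 15, 16
Level 3: 1, 2
1 first appears at level 3.

3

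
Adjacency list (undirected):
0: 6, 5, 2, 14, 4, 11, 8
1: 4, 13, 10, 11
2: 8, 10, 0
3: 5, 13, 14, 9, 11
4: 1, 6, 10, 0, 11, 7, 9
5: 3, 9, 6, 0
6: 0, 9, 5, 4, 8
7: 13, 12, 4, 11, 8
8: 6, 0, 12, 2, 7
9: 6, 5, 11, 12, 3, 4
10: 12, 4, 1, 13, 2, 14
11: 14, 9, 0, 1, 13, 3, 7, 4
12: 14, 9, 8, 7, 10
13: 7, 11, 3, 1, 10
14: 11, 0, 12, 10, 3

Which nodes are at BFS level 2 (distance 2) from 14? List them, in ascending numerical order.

1, 2, 4, 5, 6, 7, 8, 9, 13

Level 0: 14
Level 1: 0, 3, 10, 11, 12
Level 2: 1, 2, 4, 5, 6, 7, 8, 9, 13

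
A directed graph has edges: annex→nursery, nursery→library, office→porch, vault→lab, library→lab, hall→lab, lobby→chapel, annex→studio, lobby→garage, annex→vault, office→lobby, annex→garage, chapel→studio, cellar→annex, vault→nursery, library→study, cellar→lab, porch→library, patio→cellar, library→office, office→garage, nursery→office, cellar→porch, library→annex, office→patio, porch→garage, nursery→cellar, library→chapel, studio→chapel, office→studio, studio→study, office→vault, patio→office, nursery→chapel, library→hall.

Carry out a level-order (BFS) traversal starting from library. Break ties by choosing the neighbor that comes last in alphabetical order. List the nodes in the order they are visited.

library -> study -> office -> lab -> hall -> chapel -> annex -> vault -> studio -> porch -> patio -> lobby -> garage -> nursery -> cellar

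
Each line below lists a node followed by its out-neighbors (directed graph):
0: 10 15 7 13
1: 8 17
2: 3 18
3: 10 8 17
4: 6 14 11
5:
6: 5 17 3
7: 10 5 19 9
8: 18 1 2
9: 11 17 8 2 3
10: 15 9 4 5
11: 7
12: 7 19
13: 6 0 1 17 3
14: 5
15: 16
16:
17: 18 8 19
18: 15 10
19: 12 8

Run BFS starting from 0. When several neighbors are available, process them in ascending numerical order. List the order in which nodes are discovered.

Visit 0; enqueue 7, 10, 13, 15 → queue [7, 10, 13, 15]
Visit 7; enqueue 5, 9, 19 → queue [10, 13, 15, 5, 9, 19]
Visit 10; enqueue 4 → queue [13, 15, 5, 9, 19, 4]
Visit 13; enqueue 1, 3, 6, 17 → queue [15, 5, 9, 19, 4, 1, 3, 6, 17]
Visit 15; enqueue 16 → queue [5, 9, 19, 4, 1, 3, 6, 17, 16]
Visit 5 → queue [9, 19, 4, 1, 3, 6, 17, 16]
Visit 9; enqueue 2, 8, 11 → queue [19, 4, 1, 3, 6, 17, 16, 2, 8, 11]
Visit 19; enqueue 12 → queue [4, 1, 3, 6, 17, 16, 2, 8, 11, 12]
Visit 4; enqueue 14 → queue [1, 3, 6, 17, 16, 2, 8, 11, 12, 14]
Visit 1 → queue [3, 6, 17, 16, 2, 8, 11, 12, 14]
Visit 3 → queue [6, 17, 16, 2, 8, 11, 12, 14]
Visit 6 → queue [17, 16, 2, 8, 11, 12, 14]
Visit 17; enqueue 18 → queue [16, 2, 8, 11, 12, 14, 18]
Visit 16 → queue [2, 8, 11, 12, 14, 18]
Visit 2 → queue [8, 11, 12, 14, 18]
Visit 8 → queue [11, 12, 14, 18]
Visit 11 → queue [12, 14, 18]
Visit 12 → queue [14, 18]
Visit 14 → queue [18]
Visit 18 → queue []

0, 7, 10, 13, 15, 5, 9, 19, 4, 1, 3, 6, 17, 16, 2, 8, 11, 12, 14, 18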